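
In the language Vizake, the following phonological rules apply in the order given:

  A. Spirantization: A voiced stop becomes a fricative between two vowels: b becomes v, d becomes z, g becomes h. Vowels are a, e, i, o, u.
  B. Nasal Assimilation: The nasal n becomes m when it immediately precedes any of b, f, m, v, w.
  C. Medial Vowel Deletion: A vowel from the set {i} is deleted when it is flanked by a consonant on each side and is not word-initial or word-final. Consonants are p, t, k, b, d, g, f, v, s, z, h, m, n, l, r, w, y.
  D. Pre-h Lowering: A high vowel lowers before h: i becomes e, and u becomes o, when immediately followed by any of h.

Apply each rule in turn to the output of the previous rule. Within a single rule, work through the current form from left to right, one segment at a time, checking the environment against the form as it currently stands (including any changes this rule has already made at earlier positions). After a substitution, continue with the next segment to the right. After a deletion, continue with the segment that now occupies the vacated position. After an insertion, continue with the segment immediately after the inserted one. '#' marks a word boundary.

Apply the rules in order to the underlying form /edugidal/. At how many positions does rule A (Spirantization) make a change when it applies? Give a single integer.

A Spirantization: [edugidal] → [ezuhizal]
B Nasal Assimilation: no change — [ezuhizal]
C Medial Vowel Deletion: [ezuhizal] → [ezuhzal]
D Pre-h Lowering: [ezuhzal] → [ezohzal]
Rule A changed 3 position(s).

3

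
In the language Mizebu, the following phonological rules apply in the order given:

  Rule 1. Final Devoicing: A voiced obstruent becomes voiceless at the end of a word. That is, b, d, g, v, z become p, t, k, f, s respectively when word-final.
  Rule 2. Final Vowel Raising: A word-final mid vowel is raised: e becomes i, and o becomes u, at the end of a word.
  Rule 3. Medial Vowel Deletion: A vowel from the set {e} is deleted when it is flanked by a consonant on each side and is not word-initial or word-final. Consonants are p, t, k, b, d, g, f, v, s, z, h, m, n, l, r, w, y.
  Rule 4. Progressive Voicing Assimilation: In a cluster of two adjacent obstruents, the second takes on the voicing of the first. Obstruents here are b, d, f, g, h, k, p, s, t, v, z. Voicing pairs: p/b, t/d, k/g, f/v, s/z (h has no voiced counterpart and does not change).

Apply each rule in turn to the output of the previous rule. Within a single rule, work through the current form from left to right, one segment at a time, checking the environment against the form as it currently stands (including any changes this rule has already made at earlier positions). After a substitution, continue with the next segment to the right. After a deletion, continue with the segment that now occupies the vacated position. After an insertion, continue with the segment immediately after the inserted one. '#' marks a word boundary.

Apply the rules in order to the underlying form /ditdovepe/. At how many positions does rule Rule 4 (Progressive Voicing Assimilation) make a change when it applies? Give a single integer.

2

Rule 1 Final Devoicing: no change — [ditdovepe]
Rule 2 Final Vowel Raising: [ditdovepe] → [ditdovepi]
Rule 3 Medial Vowel Deletion: [ditdovepi] → [ditdovpi]
Rule 4 Progressive Voicing Assimilation: [ditdovpi] → [dittovbi]
Rule Rule 4 changed 2 position(s).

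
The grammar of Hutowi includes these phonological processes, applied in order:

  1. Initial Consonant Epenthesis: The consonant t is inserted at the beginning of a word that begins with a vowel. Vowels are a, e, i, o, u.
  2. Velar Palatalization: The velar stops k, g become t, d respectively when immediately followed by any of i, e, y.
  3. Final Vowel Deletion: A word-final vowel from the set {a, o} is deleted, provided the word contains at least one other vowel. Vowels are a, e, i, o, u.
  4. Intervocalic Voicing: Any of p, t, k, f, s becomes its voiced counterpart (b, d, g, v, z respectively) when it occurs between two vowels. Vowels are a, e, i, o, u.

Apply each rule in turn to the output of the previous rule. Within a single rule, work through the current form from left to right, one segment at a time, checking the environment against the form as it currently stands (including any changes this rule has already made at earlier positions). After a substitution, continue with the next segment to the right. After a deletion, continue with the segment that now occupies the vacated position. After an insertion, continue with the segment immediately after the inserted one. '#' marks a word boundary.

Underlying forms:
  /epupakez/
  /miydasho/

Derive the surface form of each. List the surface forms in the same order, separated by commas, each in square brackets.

/epupakez/:
  1 Initial Consonant Epenthesis: [epupakez] → [tepupakez]
  2 Velar Palatalization: [tepupakez] → [tepupatez]
  3 Final Vowel Deletion: no change — [tepupatez]
  4 Intervocalic Voicing: [tepupatez] → [tebubadez]
/miydasho/:
  1 Initial Consonant Epenthesis: no change — [miydasho]
  2 Velar Palatalization: no change — [miydasho]
  3 Final Vowel Deletion: [miydasho] → [miydash]
  4 Intervocalic Voicing: no change — [miydash]

[tebubadez], [miydash]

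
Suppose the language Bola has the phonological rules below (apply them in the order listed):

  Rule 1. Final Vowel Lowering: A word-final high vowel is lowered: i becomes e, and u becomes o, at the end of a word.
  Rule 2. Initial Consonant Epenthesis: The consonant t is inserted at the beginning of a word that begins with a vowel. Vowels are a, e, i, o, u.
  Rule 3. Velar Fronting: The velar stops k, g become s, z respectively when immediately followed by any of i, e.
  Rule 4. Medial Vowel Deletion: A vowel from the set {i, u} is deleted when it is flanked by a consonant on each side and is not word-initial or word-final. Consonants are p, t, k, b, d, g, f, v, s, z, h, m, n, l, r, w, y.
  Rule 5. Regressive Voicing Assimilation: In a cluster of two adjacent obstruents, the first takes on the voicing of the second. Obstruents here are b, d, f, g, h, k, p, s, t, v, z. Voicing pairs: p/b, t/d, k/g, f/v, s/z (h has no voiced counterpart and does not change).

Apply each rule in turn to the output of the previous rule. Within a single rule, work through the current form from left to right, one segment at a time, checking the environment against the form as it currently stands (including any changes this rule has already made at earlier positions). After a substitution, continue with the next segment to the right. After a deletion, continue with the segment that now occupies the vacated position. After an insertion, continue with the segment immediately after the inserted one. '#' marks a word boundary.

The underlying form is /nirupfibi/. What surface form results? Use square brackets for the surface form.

Rule 1 Final Vowel Lowering: [nirupfibi] → [nirupfibe]
Rule 2 Initial Consonant Epenthesis: no change — [nirupfibe]
Rule 3 Velar Fronting: no change — [nirupfibe]
Rule 4 Medial Vowel Deletion: [nirupfibe] → [nrpfbe]
Rule 5 Regressive Voicing Assimilation: [nrpfbe] → [nrpvbe]

[nrpvbe]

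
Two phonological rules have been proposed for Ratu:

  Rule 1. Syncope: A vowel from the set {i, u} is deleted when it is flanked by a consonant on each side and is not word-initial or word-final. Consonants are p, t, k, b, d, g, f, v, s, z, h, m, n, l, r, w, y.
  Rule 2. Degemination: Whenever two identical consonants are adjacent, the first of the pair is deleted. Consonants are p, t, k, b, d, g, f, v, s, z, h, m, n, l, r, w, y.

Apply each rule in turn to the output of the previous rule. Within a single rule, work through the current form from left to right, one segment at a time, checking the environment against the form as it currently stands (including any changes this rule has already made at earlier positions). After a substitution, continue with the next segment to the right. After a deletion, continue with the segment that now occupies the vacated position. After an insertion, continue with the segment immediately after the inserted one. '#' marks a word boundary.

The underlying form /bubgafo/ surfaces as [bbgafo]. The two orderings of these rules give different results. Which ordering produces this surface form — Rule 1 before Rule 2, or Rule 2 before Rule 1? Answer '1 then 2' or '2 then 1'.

2 then 1

Order 1 then 2:
  1 Syncope: [bubgafo] → [bbgafo]
  2 Degemination: [bbgafo] → [bgafo]
  result: [bgafo]
Order 2 then 1:
  2 Degemination: no change — [bubgafo]
  1 Syncope: [bubgafo] → [bbgafo]
  result: [bbgafo]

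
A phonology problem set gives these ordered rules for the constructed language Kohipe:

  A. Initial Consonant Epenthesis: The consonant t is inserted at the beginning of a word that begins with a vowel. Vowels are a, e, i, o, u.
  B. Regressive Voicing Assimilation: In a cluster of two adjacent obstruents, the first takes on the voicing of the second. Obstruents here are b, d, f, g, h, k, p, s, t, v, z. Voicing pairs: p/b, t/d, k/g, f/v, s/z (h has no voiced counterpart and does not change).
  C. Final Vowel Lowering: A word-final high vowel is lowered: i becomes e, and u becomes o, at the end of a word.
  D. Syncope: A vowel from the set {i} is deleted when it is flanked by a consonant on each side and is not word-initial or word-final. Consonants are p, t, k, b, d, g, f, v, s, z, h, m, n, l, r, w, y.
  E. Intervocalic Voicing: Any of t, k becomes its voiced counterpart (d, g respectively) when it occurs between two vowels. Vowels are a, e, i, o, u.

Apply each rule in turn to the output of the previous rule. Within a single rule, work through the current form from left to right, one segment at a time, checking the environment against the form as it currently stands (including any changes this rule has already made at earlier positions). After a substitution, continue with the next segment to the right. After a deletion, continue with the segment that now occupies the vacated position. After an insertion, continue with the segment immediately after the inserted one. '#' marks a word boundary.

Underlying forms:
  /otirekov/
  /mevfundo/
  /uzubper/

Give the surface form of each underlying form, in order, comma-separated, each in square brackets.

[totregov], [meffundo], [tuzupper]

/otirekov/:
  A Initial Consonant Epenthesis: [otirekov] → [totirekov]
  B Regressive Voicing Assimilation: no change — [totirekov]
  C Final Vowel Lowering: no change — [totirekov]
  D Syncope: [totirekov] → [totrekov]
  E Intervocalic Voicing: [totrekov] → [totregov]
/mevfundo/:
  A Initial Consonant Epenthesis: no change — [mevfundo]
  B Regressive Voicing Assimilation: [mevfundo] → [meffundo]
  C Final Vowel Lowering: no change — [meffundo]
  D Syncope: no change — [meffundo]
  E Intervocalic Voicing: no change — [meffundo]
/uzubper/:
  A Initial Consonant Epenthesis: [uzubper] → [tuzubper]
  B Regressive Voicing Assimilation: [tuzubper] → [tuzupper]
  C Final Vowel Lowering: no change — [tuzupper]
  D Syncope: no change — [tuzupper]
  E Intervocalic Voicing: no change — [tuzupper]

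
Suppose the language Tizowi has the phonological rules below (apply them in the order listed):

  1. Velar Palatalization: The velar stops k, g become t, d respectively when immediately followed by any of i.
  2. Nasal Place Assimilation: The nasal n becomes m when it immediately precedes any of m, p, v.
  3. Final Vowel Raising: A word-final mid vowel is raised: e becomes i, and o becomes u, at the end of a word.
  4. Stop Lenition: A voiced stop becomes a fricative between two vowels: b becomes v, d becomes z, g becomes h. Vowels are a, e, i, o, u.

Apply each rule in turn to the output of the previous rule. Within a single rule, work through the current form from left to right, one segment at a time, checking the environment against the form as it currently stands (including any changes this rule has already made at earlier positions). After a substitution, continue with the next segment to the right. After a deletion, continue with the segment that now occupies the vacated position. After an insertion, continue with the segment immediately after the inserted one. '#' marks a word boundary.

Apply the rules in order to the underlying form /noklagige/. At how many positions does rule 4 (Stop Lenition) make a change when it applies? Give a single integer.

2

1 Velar Palatalization: [noklagige] → [nokladige]
2 Nasal Place Assimilation: no change — [nokladige]
3 Final Vowel Raising: [nokladige] → [nokladigi]
4 Stop Lenition: [nokladigi] → [noklazihi]
Rule 4 changed 2 position(s).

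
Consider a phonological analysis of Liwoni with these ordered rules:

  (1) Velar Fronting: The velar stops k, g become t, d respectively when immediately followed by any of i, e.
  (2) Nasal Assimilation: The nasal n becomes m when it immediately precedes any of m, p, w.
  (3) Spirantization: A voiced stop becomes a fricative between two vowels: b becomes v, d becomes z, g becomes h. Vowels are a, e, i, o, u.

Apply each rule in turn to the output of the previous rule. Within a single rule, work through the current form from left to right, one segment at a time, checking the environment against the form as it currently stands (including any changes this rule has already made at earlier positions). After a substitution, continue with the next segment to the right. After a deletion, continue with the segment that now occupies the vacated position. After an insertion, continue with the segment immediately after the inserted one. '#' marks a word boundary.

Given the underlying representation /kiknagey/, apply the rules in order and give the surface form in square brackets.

[tiknazey]

(1) Velar Fronting: [kiknagey] → [tiknadey]
(2) Nasal Assimilation: no change — [tiknadey]
(3) Spirantization: [tiknadey] → [tiknazey]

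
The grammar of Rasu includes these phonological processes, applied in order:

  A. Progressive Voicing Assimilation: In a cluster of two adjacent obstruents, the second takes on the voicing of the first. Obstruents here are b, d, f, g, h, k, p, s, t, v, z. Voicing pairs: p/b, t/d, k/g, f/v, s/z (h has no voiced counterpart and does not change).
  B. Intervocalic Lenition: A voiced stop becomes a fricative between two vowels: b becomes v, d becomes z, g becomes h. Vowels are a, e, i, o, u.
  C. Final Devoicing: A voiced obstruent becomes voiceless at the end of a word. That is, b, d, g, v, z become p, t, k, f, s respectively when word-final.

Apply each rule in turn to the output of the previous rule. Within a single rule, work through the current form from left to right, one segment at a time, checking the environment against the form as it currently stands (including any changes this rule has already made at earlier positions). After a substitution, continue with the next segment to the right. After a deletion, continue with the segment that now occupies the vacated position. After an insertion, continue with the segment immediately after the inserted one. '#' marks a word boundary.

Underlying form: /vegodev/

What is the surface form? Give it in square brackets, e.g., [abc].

A Progressive Voicing Assimilation: no change — [vegodev]
B Intervocalic Lenition: [vegodev] → [vehozev]
C Final Devoicing: [vehozev] → [vehozef]

[vehozef]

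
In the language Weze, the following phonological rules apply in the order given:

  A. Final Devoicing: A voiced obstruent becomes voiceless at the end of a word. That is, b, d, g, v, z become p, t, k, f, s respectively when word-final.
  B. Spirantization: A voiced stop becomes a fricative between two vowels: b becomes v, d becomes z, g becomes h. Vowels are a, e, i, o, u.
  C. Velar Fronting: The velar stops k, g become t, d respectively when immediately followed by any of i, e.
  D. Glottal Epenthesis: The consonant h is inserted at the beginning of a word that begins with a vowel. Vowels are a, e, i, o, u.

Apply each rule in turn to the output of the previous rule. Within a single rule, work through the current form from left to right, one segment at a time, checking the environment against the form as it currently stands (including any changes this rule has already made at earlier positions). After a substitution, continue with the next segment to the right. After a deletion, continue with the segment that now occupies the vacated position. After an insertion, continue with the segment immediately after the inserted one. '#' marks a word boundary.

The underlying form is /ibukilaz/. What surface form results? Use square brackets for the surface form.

[hivutilas]

A Final Devoicing: [ibukilaz] → [ibukilas]
B Spirantization: [ibukilas] → [ivukilas]
C Velar Fronting: [ivukilas] → [ivutilas]
D Glottal Epenthesis: [ivutilas] → [hivutilas]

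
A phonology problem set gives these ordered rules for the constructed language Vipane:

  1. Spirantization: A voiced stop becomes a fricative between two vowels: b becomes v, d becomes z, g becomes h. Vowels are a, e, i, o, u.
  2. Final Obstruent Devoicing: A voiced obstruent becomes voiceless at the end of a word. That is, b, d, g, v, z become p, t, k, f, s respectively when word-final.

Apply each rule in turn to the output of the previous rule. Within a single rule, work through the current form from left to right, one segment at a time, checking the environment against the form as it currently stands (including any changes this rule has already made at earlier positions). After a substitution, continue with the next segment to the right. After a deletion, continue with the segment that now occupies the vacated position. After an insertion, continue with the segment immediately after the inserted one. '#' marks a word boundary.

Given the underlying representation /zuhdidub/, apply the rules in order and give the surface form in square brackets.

[zuhdizup]

1 Spirantization: [zuhdidub] → [zuhdizub]
2 Final Obstruent Devoicing: [zuhdizub] → [zuhdizup]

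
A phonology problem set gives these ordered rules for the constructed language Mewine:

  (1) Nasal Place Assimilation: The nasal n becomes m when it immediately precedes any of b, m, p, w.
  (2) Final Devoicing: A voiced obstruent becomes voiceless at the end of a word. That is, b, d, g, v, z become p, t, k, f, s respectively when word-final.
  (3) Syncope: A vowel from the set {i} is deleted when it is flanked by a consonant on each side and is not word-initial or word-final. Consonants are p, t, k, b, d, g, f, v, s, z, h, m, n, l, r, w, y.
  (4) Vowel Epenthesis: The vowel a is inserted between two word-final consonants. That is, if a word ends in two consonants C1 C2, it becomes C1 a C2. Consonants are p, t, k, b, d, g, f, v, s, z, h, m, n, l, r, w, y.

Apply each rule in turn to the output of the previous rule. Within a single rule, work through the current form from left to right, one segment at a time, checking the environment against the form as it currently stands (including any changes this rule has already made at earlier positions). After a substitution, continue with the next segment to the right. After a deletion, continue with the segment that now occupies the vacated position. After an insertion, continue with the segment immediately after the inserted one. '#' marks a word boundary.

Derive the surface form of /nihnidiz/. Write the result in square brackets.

[nhndas]

(1) Nasal Place Assimilation: no change — [nihnidiz]
(2) Final Devoicing: [nihnidiz] → [nihnidis]
(3) Syncope: [nihnidis] → [nhnds]
(4) Vowel Epenthesis: [nhnds] → [nhndas]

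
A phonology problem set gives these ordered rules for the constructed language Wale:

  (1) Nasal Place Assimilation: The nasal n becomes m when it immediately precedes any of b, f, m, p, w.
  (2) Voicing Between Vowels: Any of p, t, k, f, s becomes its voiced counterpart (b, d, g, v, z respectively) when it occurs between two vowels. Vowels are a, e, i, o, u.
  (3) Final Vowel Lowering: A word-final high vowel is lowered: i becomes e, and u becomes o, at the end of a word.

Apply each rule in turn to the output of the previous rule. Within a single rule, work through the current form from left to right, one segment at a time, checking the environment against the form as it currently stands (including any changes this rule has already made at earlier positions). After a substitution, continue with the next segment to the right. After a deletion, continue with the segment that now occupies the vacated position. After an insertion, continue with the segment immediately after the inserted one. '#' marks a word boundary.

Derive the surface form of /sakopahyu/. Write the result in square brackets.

[sagobahyo]

(1) Nasal Place Assimilation: no change — [sakopahyu]
(2) Voicing Between Vowels: [sakopahyu] → [sagobahyu]
(3) Final Vowel Lowering: [sagobahyu] → [sagobahyo]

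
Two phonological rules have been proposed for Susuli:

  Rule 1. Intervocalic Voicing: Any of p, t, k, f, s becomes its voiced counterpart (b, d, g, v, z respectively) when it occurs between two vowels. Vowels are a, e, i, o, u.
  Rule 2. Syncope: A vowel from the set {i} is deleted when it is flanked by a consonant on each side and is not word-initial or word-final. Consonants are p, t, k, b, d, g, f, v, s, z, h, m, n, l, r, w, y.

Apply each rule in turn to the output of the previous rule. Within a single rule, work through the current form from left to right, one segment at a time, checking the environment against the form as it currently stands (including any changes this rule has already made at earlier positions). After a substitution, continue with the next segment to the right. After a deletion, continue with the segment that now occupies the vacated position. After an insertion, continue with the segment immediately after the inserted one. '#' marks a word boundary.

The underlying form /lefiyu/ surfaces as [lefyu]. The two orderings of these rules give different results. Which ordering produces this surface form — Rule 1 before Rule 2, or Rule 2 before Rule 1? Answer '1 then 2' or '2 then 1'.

2 then 1

Order 1 then 2:
  1 Intervocalic Voicing: [lefiyu] → [leviyu]
  2 Syncope: [leviyu] → [levyu]
  result: [levyu]
Order 2 then 1:
  2 Syncope: [lefiyu] → [lefyu]
  1 Intervocalic Voicing: no change — [lefyu]
  result: [lefyu]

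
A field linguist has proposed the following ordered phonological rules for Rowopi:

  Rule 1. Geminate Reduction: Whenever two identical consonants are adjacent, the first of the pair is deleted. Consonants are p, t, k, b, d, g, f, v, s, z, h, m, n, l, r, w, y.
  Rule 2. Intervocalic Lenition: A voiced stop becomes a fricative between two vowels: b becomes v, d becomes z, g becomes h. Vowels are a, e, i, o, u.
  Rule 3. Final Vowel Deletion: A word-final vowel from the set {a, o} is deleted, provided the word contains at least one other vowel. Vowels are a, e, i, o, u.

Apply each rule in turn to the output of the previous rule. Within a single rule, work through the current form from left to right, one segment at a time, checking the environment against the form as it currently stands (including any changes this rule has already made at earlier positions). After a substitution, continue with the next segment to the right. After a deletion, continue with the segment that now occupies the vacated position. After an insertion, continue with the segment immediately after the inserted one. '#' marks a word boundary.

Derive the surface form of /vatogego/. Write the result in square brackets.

[vatoheh]

Rule 1 Geminate Reduction: no change — [vatogego]
Rule 2 Intervocalic Lenition: [vatogego] → [vatoheho]
Rule 3 Final Vowel Deletion: [vatoheho] → [vatoheh]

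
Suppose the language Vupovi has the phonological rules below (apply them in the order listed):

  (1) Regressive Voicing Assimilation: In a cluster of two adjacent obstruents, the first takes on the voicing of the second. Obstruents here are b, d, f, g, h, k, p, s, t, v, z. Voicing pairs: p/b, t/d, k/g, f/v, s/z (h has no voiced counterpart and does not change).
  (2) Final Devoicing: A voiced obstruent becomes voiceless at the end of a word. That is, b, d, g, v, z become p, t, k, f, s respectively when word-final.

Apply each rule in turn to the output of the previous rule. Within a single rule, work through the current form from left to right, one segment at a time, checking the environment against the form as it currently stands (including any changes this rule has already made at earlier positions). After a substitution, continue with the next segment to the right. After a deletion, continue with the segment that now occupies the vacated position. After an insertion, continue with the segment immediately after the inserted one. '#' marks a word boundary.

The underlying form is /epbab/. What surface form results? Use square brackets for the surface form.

[ebbap]

(1) Regressive Voicing Assimilation: [epbab] → [ebbab]
(2) Final Devoicing: [ebbab] → [ebbap]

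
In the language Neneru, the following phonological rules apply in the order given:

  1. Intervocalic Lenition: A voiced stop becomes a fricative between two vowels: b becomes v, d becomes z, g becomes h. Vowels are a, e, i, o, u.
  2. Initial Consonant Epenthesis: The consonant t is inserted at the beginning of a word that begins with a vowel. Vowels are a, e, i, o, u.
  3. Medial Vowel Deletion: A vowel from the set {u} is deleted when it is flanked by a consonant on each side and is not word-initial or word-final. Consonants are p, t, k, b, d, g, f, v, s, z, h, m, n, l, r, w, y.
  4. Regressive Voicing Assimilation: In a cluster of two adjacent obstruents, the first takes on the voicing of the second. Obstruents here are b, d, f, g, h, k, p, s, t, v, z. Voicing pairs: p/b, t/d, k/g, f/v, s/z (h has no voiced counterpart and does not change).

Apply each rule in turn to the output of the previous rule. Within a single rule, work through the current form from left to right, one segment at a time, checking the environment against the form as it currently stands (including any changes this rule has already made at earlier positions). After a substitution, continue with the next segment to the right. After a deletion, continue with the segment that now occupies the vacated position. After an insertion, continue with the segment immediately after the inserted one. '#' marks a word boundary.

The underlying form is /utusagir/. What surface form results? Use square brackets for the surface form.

1 Intervocalic Lenition: [utusagir] → [utusahir]
2 Initial Consonant Epenthesis: [utusahir] → [tutusahir]
3 Medial Vowel Deletion: [tutusahir] → [ttsahir]
4 Regressive Voicing Assimilation: no change — [ttsahir]

[ttsahir]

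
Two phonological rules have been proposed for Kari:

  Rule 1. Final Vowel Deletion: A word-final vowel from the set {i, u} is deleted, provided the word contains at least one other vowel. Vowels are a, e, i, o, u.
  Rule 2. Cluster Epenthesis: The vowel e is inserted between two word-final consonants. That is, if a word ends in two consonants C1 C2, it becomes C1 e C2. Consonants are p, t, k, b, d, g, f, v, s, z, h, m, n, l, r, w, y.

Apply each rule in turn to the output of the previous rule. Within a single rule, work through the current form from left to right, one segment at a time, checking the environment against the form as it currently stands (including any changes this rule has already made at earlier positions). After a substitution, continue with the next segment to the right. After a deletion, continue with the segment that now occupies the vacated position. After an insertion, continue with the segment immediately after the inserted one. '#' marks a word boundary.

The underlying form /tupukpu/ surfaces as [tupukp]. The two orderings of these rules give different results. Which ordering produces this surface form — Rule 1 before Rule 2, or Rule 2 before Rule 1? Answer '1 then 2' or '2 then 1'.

2 then 1

Order 1 then 2:
  1 Final Vowel Deletion: [tupukpu] → [tupukp]
  2 Cluster Epenthesis: [tupukp] → [tupukep]
  result: [tupukep]
Order 2 then 1:
  2 Cluster Epenthesis: no change — [tupukpu]
  1 Final Vowel Deletion: [tupukpu] → [tupukp]
  result: [tupukp]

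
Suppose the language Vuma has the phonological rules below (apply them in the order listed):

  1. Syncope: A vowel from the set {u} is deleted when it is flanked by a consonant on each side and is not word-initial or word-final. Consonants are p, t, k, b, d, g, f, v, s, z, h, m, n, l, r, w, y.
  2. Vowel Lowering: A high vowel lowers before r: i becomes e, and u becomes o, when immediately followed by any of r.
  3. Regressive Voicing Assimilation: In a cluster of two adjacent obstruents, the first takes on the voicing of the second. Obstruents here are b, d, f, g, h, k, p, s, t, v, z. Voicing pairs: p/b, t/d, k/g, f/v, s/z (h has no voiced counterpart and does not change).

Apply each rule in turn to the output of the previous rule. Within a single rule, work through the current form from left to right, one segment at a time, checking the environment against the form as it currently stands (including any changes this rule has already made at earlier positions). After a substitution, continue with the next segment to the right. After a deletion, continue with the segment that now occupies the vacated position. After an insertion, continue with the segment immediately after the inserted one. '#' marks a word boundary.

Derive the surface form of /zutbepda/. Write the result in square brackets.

1 Syncope: [zutbepda] → [ztbepda]
2 Vowel Lowering: no change — [ztbepda]
3 Regressive Voicing Assimilation: [ztbepda] → [sdbebda]

[sdbebda]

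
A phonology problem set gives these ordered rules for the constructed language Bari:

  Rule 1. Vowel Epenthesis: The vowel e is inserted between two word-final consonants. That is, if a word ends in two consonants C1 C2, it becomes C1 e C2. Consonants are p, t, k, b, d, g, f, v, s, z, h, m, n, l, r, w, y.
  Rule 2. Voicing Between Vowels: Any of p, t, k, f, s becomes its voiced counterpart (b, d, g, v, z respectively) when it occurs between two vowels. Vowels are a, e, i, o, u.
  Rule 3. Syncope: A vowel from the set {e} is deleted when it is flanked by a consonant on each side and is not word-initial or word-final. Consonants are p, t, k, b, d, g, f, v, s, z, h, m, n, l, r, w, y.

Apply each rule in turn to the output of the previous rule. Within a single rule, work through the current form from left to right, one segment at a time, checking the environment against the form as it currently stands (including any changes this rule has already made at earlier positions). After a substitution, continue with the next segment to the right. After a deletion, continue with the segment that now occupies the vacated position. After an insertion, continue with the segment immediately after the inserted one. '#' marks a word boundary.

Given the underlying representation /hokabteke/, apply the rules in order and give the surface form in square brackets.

[hogabtge]

Rule 1 Vowel Epenthesis: no change — [hokabteke]
Rule 2 Voicing Between Vowels: [hokabteke] → [hogabtege]
Rule 3 Syncope: [hogabtege] → [hogabtge]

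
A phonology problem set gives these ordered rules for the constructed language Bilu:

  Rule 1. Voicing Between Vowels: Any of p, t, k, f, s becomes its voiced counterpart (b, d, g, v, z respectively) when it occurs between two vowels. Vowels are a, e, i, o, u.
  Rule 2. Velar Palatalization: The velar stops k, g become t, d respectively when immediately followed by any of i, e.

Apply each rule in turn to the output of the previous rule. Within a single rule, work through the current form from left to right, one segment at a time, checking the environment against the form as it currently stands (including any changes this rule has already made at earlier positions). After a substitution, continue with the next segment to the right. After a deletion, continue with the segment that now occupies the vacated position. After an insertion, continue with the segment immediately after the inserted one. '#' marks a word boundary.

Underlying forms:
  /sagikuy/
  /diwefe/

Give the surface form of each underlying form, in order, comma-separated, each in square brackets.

/sagikuy/:
  Rule 1 Voicing Between Vowels: [sagikuy] → [sagiguy]
  Rule 2 Velar Palatalization: [sagiguy] → [sadiguy]
/diwefe/:
  Rule 1 Voicing Between Vowels: [diwefe] → [diweve]
  Rule 2 Velar Palatalization: no change — [diweve]

[sadiguy], [diweve]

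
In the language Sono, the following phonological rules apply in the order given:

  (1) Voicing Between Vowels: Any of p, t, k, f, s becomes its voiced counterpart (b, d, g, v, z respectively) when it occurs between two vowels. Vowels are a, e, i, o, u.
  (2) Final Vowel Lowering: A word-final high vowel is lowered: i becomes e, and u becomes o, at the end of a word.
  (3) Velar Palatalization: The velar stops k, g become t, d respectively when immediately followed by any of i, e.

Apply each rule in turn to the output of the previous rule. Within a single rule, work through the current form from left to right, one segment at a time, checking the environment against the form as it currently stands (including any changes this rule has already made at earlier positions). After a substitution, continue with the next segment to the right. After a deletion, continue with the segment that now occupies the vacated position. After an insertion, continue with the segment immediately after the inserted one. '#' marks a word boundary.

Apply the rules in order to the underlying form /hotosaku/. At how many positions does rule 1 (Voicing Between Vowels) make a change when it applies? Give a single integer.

(1) Voicing Between Vowels: [hotosaku] → [hodozagu]
(2) Final Vowel Lowering: [hodozagu] → [hodozago]
(3) Velar Palatalization: no change — [hodozago]
Rule 1 changed 3 position(s).

3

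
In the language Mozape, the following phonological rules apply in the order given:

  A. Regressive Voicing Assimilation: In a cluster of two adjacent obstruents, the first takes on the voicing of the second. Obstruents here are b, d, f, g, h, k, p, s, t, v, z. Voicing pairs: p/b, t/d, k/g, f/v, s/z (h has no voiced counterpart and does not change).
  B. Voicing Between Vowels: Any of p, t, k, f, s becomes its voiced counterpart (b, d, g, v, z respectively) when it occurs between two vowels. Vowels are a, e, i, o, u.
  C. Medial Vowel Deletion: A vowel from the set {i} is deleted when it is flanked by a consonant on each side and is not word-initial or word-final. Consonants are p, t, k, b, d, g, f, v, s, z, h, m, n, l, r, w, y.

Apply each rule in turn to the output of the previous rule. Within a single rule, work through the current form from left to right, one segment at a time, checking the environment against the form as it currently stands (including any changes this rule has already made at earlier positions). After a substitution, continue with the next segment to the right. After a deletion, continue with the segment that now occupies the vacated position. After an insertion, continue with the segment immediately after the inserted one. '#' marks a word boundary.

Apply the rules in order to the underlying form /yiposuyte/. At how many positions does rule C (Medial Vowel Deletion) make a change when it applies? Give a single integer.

1

A Regressive Voicing Assimilation: no change — [yiposuyte]
B Voicing Between Vowels: [yiposuyte] → [yibozuyte]
C Medial Vowel Deletion: [yibozuyte] → [ybozuyte]
Rule C changed 1 position(s).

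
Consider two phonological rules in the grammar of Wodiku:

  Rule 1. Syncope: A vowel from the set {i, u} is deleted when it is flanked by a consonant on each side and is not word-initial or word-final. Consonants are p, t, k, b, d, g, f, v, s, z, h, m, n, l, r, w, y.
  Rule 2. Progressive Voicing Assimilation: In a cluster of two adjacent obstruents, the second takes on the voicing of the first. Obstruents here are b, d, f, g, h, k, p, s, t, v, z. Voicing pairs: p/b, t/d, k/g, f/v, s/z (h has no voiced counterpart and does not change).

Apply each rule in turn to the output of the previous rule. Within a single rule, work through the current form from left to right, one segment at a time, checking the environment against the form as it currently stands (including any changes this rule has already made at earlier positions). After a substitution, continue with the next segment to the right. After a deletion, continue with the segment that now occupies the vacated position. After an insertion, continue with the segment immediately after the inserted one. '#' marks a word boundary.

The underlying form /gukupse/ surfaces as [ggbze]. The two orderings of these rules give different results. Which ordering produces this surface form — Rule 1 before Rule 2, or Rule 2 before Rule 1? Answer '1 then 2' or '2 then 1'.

1 then 2

Order 1 then 2:
  1 Syncope: [gukupse] → [gkpse]
  2 Progressive Voicing Assimilation: [gkpse] → [ggbze]
  result: [ggbze]
Order 2 then 1:
  2 Progressive Voicing Assimilation: no change — [gukupse]
  1 Syncope: [gukupse] → [gkpse]
  result: [gkpse]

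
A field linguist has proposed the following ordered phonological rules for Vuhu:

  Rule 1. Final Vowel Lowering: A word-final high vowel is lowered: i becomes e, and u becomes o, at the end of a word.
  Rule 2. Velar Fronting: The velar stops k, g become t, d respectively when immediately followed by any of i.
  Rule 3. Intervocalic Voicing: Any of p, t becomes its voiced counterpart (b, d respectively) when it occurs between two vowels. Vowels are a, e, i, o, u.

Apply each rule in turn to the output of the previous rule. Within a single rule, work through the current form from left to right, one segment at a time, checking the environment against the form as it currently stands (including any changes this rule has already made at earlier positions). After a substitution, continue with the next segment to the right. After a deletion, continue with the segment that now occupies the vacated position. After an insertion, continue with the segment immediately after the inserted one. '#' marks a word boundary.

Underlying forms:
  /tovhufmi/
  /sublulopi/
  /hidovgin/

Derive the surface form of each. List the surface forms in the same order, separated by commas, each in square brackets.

/tovhufmi/:
  Rule 1 Final Vowel Lowering: [tovhufmi] → [tovhufme]
  Rule 2 Velar Fronting: no change — [tovhufme]
  Rule 3 Intervocalic Voicing: no change — [tovhufme]
/sublulopi/:
  Rule 1 Final Vowel Lowering: [sublulopi] → [sublulope]
  Rule 2 Velar Fronting: no change — [sublulope]
  Rule 3 Intervocalic Voicing: [sublulope] → [sublulobe]
/hidovgin/:
  Rule 1 Final Vowel Lowering: no change — [hidovgin]
  Rule 2 Velar Fronting: [hidovgin] → [hidovdin]
  Rule 3 Intervocalic Voicing: no change — [hidovdin]

[tovhufme], [sublulobe], [hidovdin]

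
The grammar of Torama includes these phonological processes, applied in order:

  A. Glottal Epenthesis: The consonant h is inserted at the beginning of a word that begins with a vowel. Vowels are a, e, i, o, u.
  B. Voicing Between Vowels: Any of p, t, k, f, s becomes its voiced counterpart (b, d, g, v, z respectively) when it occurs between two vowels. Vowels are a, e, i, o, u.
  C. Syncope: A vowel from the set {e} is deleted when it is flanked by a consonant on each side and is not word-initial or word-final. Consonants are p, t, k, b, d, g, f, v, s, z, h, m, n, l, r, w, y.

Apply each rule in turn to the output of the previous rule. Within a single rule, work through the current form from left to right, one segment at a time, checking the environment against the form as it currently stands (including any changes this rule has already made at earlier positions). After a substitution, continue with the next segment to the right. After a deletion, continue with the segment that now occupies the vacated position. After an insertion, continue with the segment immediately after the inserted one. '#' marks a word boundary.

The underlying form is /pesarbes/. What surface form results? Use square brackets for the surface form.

[pzarbs]

A Glottal Epenthesis: no change — [pesarbes]
B Voicing Between Vowels: [pesarbes] → [pezarbes]
C Syncope: [pezarbes] → [pzarbs]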